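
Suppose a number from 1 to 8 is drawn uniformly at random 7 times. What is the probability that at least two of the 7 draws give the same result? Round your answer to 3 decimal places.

P(all 7 different) = 8/8 · 7/8 · ··· · 2/8 ≈ 0.019.
P(at least two equal) = 1 − 0.019 = 0.981.

0.981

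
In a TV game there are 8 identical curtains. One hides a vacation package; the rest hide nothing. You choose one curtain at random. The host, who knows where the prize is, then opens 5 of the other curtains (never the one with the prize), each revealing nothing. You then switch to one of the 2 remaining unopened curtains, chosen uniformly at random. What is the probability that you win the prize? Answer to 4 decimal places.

0.4375

Your original curtain holds the prize with probability 1/8, so the other 7 collectively hold it with probability 7/8.
The host can always find 5 empty curtains to open, so the reveals don't change that 7/8; it is now spread over the 2 remaining unopened curtains.
P(win by switching) = (7/8) · (1/2) = 7/16 ≈ 0.4375.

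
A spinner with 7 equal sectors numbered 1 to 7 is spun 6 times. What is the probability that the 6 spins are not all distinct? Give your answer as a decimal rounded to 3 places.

0.957

P(all 6 different) = 7/7 · 6/7 · ··· · 2/7 ≈ 0.043.
P(at least two equal) = 1 − 0.043 = 0.957.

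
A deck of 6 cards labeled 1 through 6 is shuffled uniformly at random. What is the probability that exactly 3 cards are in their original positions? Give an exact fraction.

Choose which 3 of the 6 are fixed: C(6,3) = 20 ways.
The remaining 3 must have no fixed point: D(3) = 2.
P = 20·2/720 = 1/18.

1/18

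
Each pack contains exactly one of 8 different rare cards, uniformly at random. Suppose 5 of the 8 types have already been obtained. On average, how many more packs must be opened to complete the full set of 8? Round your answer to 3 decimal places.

14.667

Starting from 5 distinct types, each trial gives a new one with probability (8−i)/8 when i types are held, so the wait for the next new type is 8/(8−i).
E = 8/3 + 8/2 + 8/1 = 44/3 ≈ 14.667.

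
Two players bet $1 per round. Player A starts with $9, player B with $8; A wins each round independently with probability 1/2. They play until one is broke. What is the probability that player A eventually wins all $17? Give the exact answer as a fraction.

With a fair step, P(i) = ½P(i−1) + ½P(i+1) with P(0)=0, P(17)=1 has the linear solution P(i) = i/17.
P(9) = 9/17.

9/17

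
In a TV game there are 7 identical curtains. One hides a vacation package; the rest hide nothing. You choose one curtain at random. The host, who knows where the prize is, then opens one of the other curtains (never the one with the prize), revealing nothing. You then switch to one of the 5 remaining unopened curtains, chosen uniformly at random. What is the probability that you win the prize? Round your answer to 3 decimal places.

Your original curtain holds the prize with probability 1/7, so the other 6 collectively hold it with probability 6/7.
The host can always find an empty curtain to open, so this doesn't change that 6/7; it is now spread over the 5 remaining unopened curtains.
P(win by switching) = (6/7) · (1/5) = 6/35 ≈ 0.171.

0.171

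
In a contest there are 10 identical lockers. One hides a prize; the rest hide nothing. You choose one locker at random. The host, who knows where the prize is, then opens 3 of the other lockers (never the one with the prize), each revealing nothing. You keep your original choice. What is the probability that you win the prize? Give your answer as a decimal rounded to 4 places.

The host can always open 3 empty lockers regardless of your choice, so the reveals give no information about your original locker.
P(win by staying) = 1/10 ≈ 0.1000.

0.1000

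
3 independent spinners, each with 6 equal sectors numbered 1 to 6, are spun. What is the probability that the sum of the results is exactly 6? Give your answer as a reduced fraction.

5/108

There are 6^3 = 216 equally likely outcomes.
The number of ordered 3-tuples from {1,…,6} summing to 6 is 10.
P(sum = 6) = 10/216 = 5/108.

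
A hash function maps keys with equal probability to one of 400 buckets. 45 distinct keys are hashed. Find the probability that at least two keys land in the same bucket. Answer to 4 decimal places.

It's easier to compute the probability that all 45 are distinct.
P(all distinct) = 400/400 · 399/400 · ··· · 356/400 ≈ 0.0764.
So the probability of at least one match is 1 − 0.0764 = 0.9236.

0.9236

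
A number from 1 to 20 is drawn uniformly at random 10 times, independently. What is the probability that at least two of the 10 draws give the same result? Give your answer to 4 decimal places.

0.9345

P(all 10 different) = 20/20 · 19/20 · ··· · 11/20 ≈ 0.0655.
P(at least two equal) = 1 − 0.0655 = 0.9345.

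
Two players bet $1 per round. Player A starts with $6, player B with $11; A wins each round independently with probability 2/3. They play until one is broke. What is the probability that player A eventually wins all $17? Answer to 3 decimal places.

Let r = q/p = (1/3)/(2/3) = 1/2. The recurrence P(i) = p·P(i+1) + q·P(i−1) with P(0)=0, P(17)=1 gives P(i) = (1 − r^i)/(1 − r^17).
P(6) = (1 − (1/2)^6) / (1 − (1/2)^17) = 129024/131071 ≈ 0.984.

0.984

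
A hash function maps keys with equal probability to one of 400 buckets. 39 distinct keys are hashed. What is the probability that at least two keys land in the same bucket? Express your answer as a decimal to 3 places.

0.853

It's easier to compute the probability that all 39 are distinct.
P(all distinct) = 400/400 · 399/400 · ··· · 362/400 ≈ 0.147.
So the probability of at least one match is 1 − 0.147 = 0.853.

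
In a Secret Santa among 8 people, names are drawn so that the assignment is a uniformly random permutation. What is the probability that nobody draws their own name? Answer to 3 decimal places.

This is the derangement probability: permutations of 8 with no fixed point.
D(8) = 8! · (1 − 1/1! + 1/2! − ··· + (−1)^8/8!) = 14833.
P = 14833/40320 = 2119/5760 ≈ 0.368.

0.368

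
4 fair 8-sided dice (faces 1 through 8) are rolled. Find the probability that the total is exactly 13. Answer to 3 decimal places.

0.050

There are 8^4 = 4096 equally likely outcomes.
The number of ordered 4-tuples from {1,…,8} summing to 13 is 204.
P(sum = 13) = 204/4096 = 51/1024 ≈ 0.050.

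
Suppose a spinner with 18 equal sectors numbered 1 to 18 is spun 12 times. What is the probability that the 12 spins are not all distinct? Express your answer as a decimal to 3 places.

0.992

P(all 12 different) = 18/18 · 17/18 · ··· · 7/18 ≈ 0.008.
P(at least two equal) = 1 − 0.008 = 0.992.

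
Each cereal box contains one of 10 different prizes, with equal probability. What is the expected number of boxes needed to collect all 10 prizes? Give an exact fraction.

7381/252

After i distinct types are collected, each trial gives a new one with probability (10−i)/10, so the expected wait for the next new type is 10/(10−i).
E = 10/10 + 10/9 + 10/8 + 10/7 + 10/6 + 10/5 + 10/4 + 10/3 + 10/2 + 10/1 = 7381/252.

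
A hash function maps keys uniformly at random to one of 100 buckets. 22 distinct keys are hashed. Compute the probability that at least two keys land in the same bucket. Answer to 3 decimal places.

0.918

It's easier to compute the probability that all 22 are distinct.
P(all distinct) = 100/100 · 99/100 · ··· · 79/100 ≈ 0.082.
So the probability of at least one match is 1 − 0.082 = 0.918.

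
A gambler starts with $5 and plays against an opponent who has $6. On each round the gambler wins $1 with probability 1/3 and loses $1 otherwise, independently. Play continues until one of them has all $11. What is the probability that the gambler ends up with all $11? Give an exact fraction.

31/2047

Let r = q/p = (2/3)/(1/3) = 2. The recurrence P(i) = p·P(i+1) + q·P(i−1) with P(0)=0, P(11)=1 gives P(i) = (1 − r^i)/(1 − r^11).
P(5) = (1 − (2)^5) / (1 − (2)^11) = 31/2047.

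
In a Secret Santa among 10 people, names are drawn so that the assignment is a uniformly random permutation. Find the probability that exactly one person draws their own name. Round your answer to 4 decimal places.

Choose which one is fixed: C(10,1) = 10 ways.
The remaining 9 must have no fixed point: D(9) = 133496.
P = 10·133496/3628800 = 16687/45360 ≈ 0.3679.

0.3679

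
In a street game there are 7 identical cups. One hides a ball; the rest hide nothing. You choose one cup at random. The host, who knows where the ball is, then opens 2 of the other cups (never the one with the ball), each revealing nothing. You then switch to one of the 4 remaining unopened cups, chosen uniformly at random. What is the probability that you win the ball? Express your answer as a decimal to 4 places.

Your original cup holds the ball with probability 1/7, so the other 6 collectively hold it with probability 6/7.
The host can always find 2 empty cups to open, so the reveals don't change that 6/7; it is now spread over the 4 remaining unopened cups.
P(win by switching) = (6/7) · (1/4) = 3/14 ≈ 0.2143.

0.2143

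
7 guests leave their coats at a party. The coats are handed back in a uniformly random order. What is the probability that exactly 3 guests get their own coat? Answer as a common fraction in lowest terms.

1/16

Choose which 3 of the 7 are fixed: C(7,3) = 35 ways.
The remaining 4 must have no fixed point: D(4) = 9.
P = 35·9/5040 = 1/16.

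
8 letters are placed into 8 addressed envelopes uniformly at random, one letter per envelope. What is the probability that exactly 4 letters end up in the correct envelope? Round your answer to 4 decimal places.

Choose which 4 of the 8 are fixed: C(8,4) = 70 ways.
The remaining 4 must have no fixed point: D(4) = 9.
P = 70·9/40320 = 1/64 ≈ 0.0156.

0.0156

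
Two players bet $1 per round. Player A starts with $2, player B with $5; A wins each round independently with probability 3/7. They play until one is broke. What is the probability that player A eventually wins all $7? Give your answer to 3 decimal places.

Let r = q/p = (4/7)/(3/7) = 4/3. The recurrence P(i) = p·P(i+1) + q·P(i−1) with P(0)=0, P(7)=1 gives P(i) = (1 − r^i)/(1 − r^7).
P(2) = (1 − (4/3)^2) / (1 − (4/3)^7) = 1701/14197 ≈ 0.120.

0.120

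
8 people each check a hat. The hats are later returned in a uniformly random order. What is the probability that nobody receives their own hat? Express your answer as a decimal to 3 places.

This is the derangement probability: permutations of 8 with no fixed point.
D(8) = 8! · (1 − 1/1! + 1/2! − ··· + (−1)^8/8!) = 14833.
P = 14833/40320 = 2119/5760 ≈ 0.368.

0.368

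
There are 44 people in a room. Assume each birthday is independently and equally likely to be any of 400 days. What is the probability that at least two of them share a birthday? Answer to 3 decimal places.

It's easier to compute the probability that all 44 are distinct.
P(all distinct) = 400/400 · 399/400 · ··· · 357/400 ≈ 0.086.
So the probability of at least one match is 1 − 0.086 = 0.914.

0.914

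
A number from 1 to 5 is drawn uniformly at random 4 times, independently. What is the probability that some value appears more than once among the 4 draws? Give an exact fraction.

P(all 4 different) = 5/5 · 4/5 · ··· · 2/5 = 24/125.
P(at least two equal) = 1 − 24/125 = 101/125.

101/125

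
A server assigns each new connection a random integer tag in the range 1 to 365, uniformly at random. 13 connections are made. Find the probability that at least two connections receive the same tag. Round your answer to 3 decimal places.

0.194

It's easier to compute the probability that all 13 are distinct.
P(all distinct) = 365/365 · 364/365 · ··· · 353/365 ≈ 0.806.
So the probability of at least one match is 1 − 0.806 = 0.194.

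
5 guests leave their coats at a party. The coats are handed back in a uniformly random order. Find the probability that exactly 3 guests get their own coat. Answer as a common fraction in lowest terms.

1/12

Choose which 3 of the 5 are fixed: C(5,3) = 10 ways.
The remaining 2 must have no fixed point: D(2) = 1.
P = 10·1/120 = 1/12.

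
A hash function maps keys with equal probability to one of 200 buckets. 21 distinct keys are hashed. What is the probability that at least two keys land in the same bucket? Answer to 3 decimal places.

It's easier to compute the probability that all 21 are distinct.
P(all distinct) = 200/200 · 199/200 · ··· · 180/200 ≈ 0.337.
So the probability of at least one match is 1 − 0.337 = 0.663.

0.663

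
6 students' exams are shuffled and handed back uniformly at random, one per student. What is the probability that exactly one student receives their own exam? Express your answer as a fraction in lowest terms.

Choose which one is fixed: C(6,1) = 6 ways.
The remaining 5 must have no fixed point: D(5) = 44.
P = 6·44/720 = 11/30.

11/30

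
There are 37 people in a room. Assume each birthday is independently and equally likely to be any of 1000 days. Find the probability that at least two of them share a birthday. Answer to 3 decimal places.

0.490

It's easier to compute the probability that all 37 are distinct.
P(all distinct) = 1000/1000 · 999/1000 · ··· · 964/1000 ≈ 0.510.
So the probability of at least one match is 1 − 0.510 = 0.490.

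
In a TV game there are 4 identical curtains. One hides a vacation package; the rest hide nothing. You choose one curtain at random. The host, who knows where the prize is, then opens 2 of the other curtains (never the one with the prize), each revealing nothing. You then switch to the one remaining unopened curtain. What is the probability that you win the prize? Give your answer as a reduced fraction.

3/4

Your original curtain holds the prize with probability 1/4, so the other 3 collectively hold it with probability 3/4.
The host can always find 2 empty curtains to open, so the reveals don't change that 3/4; it is now spread over the 1 remaining unopened curtain.
P(win by switching) = (3/4) · (1/1) = 3/4.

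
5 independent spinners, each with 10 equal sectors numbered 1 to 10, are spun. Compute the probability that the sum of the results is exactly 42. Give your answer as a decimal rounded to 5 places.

0.00495

There are 10^5 = 100000 equally likely outcomes.
The number of ordered 5-tuples from {1,…,10} summing to 42 is 495.
P(sum = 42) = 495/100000 = 99/20000 ≈ 0.00495.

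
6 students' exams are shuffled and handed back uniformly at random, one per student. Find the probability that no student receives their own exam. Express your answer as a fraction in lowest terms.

This is the derangement probability: permutations of 6 with no fixed point.
D(6) = 6! · (1 − 1/1! + 1/2! − ··· + (−1)^6/6!) = 265.
P = 265/720 = 53/144.

53/144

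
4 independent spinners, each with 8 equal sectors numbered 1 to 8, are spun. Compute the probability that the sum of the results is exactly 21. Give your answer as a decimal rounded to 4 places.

There are 8^4 = 4096 equally likely outcomes.
The number of ordered 4-tuples from {1,…,8} summing to 21 is 284.
P(sum = 21) = 284/4096 = 71/1024 ≈ 0.0693.

0.0693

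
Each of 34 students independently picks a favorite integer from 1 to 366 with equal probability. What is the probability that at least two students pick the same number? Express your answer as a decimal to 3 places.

It's easier to compute the probability that all 34 are distinct.
P(all distinct) = 366/366 · 365/366 · ··· · 333/366 ≈ 0.206.
So the probability of at least one match is 1 − 0.206 = 0.794.

0.794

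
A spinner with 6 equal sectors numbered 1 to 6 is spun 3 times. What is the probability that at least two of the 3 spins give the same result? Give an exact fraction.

P(all 3 different) = 6/6 · 5/6 · ··· · 4/6 = 5/9.
P(at least two equal) = 1 − 5/9 = 4/9.

4/9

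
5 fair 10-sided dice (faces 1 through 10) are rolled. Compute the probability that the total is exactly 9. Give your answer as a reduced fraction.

7/10000

There are 10^5 = 100000 equally likely outcomes.
The number of ordered 5-tuples from {1,…,10} summing to 9 is 70.
P(sum = 9) = 70/100000 = 7/10000.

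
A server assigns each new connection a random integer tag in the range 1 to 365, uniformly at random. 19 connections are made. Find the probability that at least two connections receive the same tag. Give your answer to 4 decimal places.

0.3791

It's easier to compute the probability that all 19 are distinct.
P(all distinct) = 365/365 · 364/365 · ··· · 347/365 ≈ 0.6209.
So the probability of at least one match is 1 − 0.6209 = 0.3791.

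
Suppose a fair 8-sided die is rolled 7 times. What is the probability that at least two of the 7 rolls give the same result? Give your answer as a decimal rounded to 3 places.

P(all 7 different) = 8/8 · 7/8 · ··· · 2/8 ≈ 0.019.
P(at least two equal) = 1 − 0.019 = 0.981.

0.981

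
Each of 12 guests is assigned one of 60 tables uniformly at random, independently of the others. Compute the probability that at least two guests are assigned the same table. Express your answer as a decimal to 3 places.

It's easier to compute the probability that all 12 are distinct.
P(all distinct) = 60/60 · 59/60 · ··· · 49/60 ≈ 0.308.
So the probability of at least one match is 1 − 0.308 = 0.692.

0.692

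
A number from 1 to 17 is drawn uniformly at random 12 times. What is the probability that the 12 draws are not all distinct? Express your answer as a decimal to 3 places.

P(all 12 different) = 17/17 · 16/17 · ··· · 6/17 ≈ 0.005.
P(at least two equal) = 1 − 0.005 = 0.995.

0.995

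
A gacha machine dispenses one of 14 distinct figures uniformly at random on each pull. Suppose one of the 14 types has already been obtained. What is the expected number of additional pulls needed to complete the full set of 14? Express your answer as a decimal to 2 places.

44.52

Starting from 1 distinct type, each trial gives a new one with probability (14−i)/14 when i types are held, so the wait for the next new type is 14/(14−i).
E = 14/13 + 14/12 + 14/11 + 14/10 + 14/9 + 14/8 + 14/7 + 14/6 + 14/5 + 14/4 + 14/3 + 14/2 + 14/1 = 1145993/25740 ≈ 44.52.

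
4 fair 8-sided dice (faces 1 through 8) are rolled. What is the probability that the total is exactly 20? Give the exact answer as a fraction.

315/4096

There are 8^4 = 4096 equally likely outcomes.
The number of ordered 4-tuples from {1,…,8} summing to 20 is 315.
P(sum = 20) = 315/4096.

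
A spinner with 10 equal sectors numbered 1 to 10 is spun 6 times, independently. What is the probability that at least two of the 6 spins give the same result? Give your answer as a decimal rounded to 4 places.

P(all 6 different) = 10/10 · 9/10 · ··· · 5/10 ≈ 0.1512.
P(at least two equal) = 1 − 0.1512 = 0.8488.

0.8488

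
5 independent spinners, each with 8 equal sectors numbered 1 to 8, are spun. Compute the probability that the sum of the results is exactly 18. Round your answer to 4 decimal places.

There are 8^5 = 32768 equally likely outcomes.
The number of ordered 5-tuples from {1,…,8} summing to 18 is 1750.
P(sum = 18) = 1750/32768 = 875/16384 ≈ 0.0534.

0.0534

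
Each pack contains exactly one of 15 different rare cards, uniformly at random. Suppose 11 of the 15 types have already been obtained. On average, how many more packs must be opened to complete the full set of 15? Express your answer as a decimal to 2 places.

Starting from 11 distinct types, each trial gives a new one with probability (15−i)/15 when i types are held, so the wait for the next new type is 15/(15−i).
E = 15/4 + 15/3 + 15/2 + 15/1 = 125/4 ≈ 31.25.

31.25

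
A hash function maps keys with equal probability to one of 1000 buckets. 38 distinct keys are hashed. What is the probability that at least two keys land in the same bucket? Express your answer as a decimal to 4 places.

0.5093

It's easier to compute the probability that all 38 are distinct.
P(all distinct) = 1000/1000 · 999/1000 · ··· · 963/1000 ≈ 0.4907.
So the probability of at least one match is 1 − 0.4907 = 0.5093.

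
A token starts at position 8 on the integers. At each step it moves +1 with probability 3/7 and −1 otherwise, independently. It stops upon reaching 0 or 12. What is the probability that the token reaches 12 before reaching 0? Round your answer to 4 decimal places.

0.2940

Let r = q/p = (4/7)/(3/7) = 4/3. The recurrence P(i) = p·P(i+1) + q·P(i−1) with P(0)=0, P(12)=1 gives P(i) = (1 − r^i)/(1 − r^12).
P(8) = (1 − (4/3)^8) / (1 − (4/3)^12) = 27297/92833 ≈ 0.2940.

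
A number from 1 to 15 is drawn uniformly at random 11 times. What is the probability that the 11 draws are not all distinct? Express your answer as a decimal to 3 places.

0.994

P(all 11 different) = 15/15 · 14/15 · ··· · 5/15 ≈ 0.006.
P(at least two equal) = 1 − 0.006 = 0.994.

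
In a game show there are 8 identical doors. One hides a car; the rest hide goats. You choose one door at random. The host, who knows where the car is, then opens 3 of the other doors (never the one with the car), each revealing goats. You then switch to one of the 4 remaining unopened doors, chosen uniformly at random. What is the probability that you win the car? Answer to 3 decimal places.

0.219

Your original door holds the car with probability 1/8, so the other 7 collectively hold it with probability 7/8.
The host can always find 3 empty doors to open, so the reveals don't change that 7/8; it is now spread over the 4 remaining unopened doors.
P(win by switching) = (7/8) · (1/4) = 7/32 ≈ 0.219.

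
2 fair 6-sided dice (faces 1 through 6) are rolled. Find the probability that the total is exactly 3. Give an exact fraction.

There are 6^2 = 36 equally likely outcomes.
The number of ordered 2-tuples from {1,…,6} summing to 3 is 2.
P(sum = 3) = 2/36 = 1/18.

1/18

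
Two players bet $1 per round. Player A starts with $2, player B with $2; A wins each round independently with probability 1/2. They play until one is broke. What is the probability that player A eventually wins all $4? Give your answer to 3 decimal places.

With a fair step, P(i) = ½P(i−1) + ½P(i+1) with P(0)=0, P(4)=1 has the linear solution P(i) = i/4.
P(2) = 2/4 = 1/2 ≈ 0.500.

0.500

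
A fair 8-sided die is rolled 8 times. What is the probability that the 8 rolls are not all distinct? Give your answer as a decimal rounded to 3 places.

P(all 8 different) = 8/8 · 7/8 · ··· · 1/8 ≈ 0.002.
P(at least two equal) = 1 − 0.002 = 0.998.

0.998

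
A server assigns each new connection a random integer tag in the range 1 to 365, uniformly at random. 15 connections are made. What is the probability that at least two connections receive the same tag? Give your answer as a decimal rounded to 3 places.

It's easier to compute the probability that all 15 are distinct.
P(all distinct) = 365/365 · 364/365 · ··· · 351/365 ≈ 0.747.
So the probability of at least one match is 1 − 0.747 = 0.253.

0.253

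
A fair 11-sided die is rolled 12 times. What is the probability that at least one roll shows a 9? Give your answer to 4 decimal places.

P(no roll shows a 9) = (10/11)^12 ≈ 0.3186.
P(at least one) = 1 − 0.3186 = 0.6814.

0.6814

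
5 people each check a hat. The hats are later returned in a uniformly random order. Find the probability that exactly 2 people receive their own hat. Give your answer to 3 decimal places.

Choose which 2 of the 5 are fixed: C(5,2) = 10 ways.
The remaining 3 must have no fixed point: D(3) = 2.
P = 10·2/120 = 1/6 ≈ 0.167.

0.167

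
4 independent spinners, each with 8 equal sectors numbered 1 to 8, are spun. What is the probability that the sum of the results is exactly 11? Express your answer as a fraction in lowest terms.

15/512

There are 8^4 = 4096 equally likely outcomes.
The number of ordered 4-tuples from {1,…,8} summing to 11 is 120.
P(sum = 11) = 120/4096 = 15/512.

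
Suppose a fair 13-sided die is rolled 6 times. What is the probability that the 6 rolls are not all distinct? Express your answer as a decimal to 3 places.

P(all 6 different) = 13/13 · 12/13 · ··· · 8/13 ≈ 0.256.
P(at least two equal) = 1 − 0.256 = 0.744.

0.744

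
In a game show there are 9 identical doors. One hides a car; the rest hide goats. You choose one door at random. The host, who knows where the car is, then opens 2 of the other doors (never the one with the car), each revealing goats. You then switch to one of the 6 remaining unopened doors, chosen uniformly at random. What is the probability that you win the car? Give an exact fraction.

Your original door holds the car with probability 1/9, so the other 8 collectively hold it with probability 8/9.
The host can always find 2 empty doors to open, so the reveals don't change that 8/9; it is now spread over the 6 remaining unopened doors.
P(win by switching) = (8/9) · (1/6) = 4/27.

4/27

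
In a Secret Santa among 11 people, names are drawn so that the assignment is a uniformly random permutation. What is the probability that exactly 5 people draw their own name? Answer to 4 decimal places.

Choose which 5 of the 11 are fixed: C(11,5) = 462 ways.
The remaining 6 must have no fixed point: D(6) = 265.
P = 462·265/39916800 = 53/17280 ≈ 0.0031.

0.0031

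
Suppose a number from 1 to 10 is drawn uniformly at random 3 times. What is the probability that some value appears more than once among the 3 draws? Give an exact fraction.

P(all 3 different) = 10/10 · 9/10 · ··· · 8/10 = 18/25.
P(at least two equal) = 1 − 18/25 = 7/25.

7/25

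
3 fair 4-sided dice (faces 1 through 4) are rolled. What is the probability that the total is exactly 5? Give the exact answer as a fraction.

There are 4^3 = 64 equally likely outcomes.
The number of ordered 3-tuples from {1,…,4} summing to 5 is 6.
P(sum = 5) = 6/64 = 3/32.

3/32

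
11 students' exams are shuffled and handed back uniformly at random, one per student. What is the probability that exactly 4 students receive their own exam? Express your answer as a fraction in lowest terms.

103/6720

Choose which 4 of the 11 are fixed: C(11,4) = 330 ways.
The remaining 7 must have no fixed point: D(7) = 1854.
P = 330·1854/39916800 = 103/6720.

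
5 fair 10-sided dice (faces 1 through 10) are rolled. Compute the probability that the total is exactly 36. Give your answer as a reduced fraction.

271/10000

There are 10^5 = 100000 equally likely outcomes.
The number of ordered 5-tuples from {1,…,10} summing to 36 is 2710.
P(sum = 36) = 2710/100000 = 271/10000.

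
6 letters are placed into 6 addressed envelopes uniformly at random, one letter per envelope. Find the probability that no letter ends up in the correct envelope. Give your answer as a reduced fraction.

This is the derangement probability: permutations of 6 with no fixed point.
D(6) = 6! · (1 − 1/1! + 1/2! − ··· + (−1)^6/6!) = 265.
P = 265/720 = 53/144.

53/144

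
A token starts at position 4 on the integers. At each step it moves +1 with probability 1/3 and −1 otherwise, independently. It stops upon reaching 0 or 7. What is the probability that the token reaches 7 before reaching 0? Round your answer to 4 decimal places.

Let r = q/p = (2/3)/(1/3) = 2. The recurrence P(i) = p·P(i+1) + q·P(i−1) with P(0)=0, P(7)=1 gives P(i) = (1 − r^i)/(1 − r^7).
P(4) = (1 − (2)^4) / (1 − (2)^7) = 15/127 ≈ 0.1181.

0.1181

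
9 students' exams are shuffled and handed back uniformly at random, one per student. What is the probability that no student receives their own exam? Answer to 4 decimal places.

0.3679

This is the derangement probability: permutations of 9 with no fixed point.
D(9) = 9! · (1 − 1/1! + 1/2! − ··· + (−1)^9/9!) = 133496.
P = 133496/362880 = 16687/45360 ≈ 0.3679.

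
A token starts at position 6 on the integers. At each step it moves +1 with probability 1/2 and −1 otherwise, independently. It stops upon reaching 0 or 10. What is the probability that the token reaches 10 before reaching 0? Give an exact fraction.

3/5

With a fair step, P(i) = ½P(i−1) + ½P(i+1) with P(0)=0, P(10)=1 has the linear solution P(i) = i/10.
P(6) = 6/10 = 3/5.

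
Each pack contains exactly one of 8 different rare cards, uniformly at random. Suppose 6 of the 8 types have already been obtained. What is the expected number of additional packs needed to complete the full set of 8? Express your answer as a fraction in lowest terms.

Starting from 6 distinct types, each trial gives a new one with probability (8−i)/8 when i types are held, so the wait for the next new type is 8/(8−i).
E = 8/2 + 8/1 = 12.

12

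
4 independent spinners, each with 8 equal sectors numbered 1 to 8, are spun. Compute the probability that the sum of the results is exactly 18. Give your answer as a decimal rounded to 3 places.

There are 8^4 = 4096 equally likely outcomes.
The number of ordered 4-tuples from {1,…,8} summing to 18 is 344.
P(sum = 18) = 344/4096 = 43/512 ≈ 0.084.

0.084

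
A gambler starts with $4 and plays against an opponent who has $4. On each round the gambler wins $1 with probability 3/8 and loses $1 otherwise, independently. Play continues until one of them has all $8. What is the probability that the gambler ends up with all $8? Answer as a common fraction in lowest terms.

Let r = q/p = (5/8)/(3/8) = 5/3. The recurrence P(i) = p·P(i+1) + q·P(i−1) with P(0)=0, P(8)=1 gives P(i) = (1 − r^i)/(1 − r^8).
P(4) = (1 − (5/3)^4) / (1 − (5/3)^8) = 81/706.

81/706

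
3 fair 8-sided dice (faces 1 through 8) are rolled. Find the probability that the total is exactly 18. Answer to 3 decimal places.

0.055

There are 8^3 = 512 equally likely outcomes.
The number of ordered 3-tuples from {1,…,8} summing to 18 is 28.
P(sum = 18) = 28/512 = 7/128 ≈ 0.055.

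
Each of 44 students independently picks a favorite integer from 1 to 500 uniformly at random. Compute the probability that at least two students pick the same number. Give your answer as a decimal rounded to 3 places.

0.858

It's easier to compute the probability that all 44 are distinct.
P(all distinct) = 500/500 · 499/500 · ··· · 457/500 ≈ 0.142.
So the probability of at least one match is 1 − 0.142 = 0.858.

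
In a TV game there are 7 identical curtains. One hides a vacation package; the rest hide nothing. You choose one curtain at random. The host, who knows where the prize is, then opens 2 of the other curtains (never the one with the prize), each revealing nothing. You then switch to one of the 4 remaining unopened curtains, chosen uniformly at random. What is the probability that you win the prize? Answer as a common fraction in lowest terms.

Your original curtain holds the prize with probability 1/7, so the other 6 collectively hold it with probability 6/7.
The host can always find 2 empty curtains to open, so the reveals don't change that 6/7; it is now spread over the 4 remaining unopened curtains.
P(win by switching) = (6/7) · (1/4) = 3/14.

3/14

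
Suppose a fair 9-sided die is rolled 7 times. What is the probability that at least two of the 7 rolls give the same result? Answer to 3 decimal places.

0.962

P(all 7 different) = 9/9 · 8/9 · ··· · 3/9 ≈ 0.038.
P(at least two equal) = 1 − 0.038 = 0.962.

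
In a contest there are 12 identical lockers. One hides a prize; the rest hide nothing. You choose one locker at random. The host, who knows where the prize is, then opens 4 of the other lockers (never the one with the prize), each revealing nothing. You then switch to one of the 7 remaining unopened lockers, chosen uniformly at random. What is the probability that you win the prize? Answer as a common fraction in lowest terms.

11/84

Your original locker holds the prize with probability 1/12, so the other 11 collectively hold it with probability 11/12.
The host can always find 4 empty lockers to open, so the reveals don't change that 11/12; it is now spread over the 7 remaining unopened lockers.
P(win by switching) = (11/12) · (1/7) = 11/84.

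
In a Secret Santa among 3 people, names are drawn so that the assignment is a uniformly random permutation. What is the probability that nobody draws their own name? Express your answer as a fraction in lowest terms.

1/3

This is the derangement probability: permutations of 3 with no fixed point.
D(3) = 3! · (1 − 1/1! + 1/2! − ··· + (−1)^3/3!) = 2.
P = 2/6 = 1/3.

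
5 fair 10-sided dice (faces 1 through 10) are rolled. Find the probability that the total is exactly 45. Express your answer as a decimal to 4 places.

There are 10^5 = 100000 equally likely outcomes.
The number of ordered 5-tuples from {1,…,10} summing to 45 is 126.
P(sum = 45) = 126/100000 = 63/50000 ≈ 0.0013.

0.0013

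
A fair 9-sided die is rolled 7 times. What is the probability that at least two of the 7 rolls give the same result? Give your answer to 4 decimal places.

0.9621

P(all 7 different) = 9/9 · 8/9 · ··· · 3/9 ≈ 0.0379.
P(at least two equal) = 1 − 0.0379 = 0.9621.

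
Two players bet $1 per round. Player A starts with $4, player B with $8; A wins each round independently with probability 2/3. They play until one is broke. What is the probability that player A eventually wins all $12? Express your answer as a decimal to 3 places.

0.938

Let r = q/p = (1/3)/(2/3) = 1/2. The recurrence P(i) = p·P(i+1) + q·P(i−1) with P(0)=0, P(12)=1 gives P(i) = (1 − r^i)/(1 − r^12).
P(4) = (1 − (1/2)^4) / (1 − (1/2)^12) = 256/273 ≈ 0.938.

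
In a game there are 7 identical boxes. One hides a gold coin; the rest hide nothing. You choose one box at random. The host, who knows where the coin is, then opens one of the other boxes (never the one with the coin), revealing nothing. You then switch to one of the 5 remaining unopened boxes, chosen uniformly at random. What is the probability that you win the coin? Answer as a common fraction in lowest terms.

Your original box holds the coin with probability 1/7, so the other 6 collectively hold it with probability 6/7.
The host can always find an empty box to open, so this doesn't change that 6/7; it is now spread over the 5 remaining unopened boxes.
P(win by switching) = (6/7) · (1/5) = 6/35.

6/35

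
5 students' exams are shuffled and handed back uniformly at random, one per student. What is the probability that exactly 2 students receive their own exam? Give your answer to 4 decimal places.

Choose which 2 of the 5 are fixed: C(5,2) = 10 ways.
The remaining 3 must have no fixed point: D(3) = 2.
P = 10·2/120 = 1/6 ≈ 0.1667.

0.1667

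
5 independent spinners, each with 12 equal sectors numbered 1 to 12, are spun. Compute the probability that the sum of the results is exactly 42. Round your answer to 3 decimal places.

There are 12^5 = 248832 equally likely outcomes.
The number of ordered 5-tuples from {1,…,12} summing to 42 is 6265.
P(sum = 42) = 6265/248832 ≈ 0.025.

0.025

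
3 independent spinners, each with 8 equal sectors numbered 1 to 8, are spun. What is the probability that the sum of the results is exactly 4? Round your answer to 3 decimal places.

0.006

There are 8^3 = 512 equally likely outcomes.
The number of ordered 3-tuples from {1,…,8} summing to 4 is 3.
P(sum = 4) = 3/512 ≈ 0.006.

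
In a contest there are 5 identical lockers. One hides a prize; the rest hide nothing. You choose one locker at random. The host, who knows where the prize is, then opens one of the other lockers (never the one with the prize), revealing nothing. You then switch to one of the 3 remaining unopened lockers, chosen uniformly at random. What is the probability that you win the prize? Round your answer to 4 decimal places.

0.2667

Your original locker holds the prize with probability 1/5, so the other 4 collectively hold it with probability 4/5.
The host can always find an empty locker to open, so this doesn't change that 4/5; it is now spread over the 3 remaining unopened lockers.
P(win by switching) = (4/5) · (1/3) = 4/15 ≈ 0.2667.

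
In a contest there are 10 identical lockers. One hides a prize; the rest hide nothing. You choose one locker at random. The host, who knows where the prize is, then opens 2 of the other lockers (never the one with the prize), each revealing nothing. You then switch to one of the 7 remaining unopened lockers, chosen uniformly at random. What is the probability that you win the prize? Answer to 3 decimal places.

0.129

Your original locker holds the prize with probability 1/10, so the other 9 collectively hold it with probability 9/10.
The host can always find 2 empty lockers to open, so the reveals don't change that 9/10; it is now spread over the 7 remaining unopened lockers.
P(win by switching) = (9/10) · (1/7) = 9/70 ≈ 0.129.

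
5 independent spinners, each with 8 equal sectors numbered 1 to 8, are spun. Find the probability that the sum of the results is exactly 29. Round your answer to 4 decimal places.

0.0363

There are 8^5 = 32768 equally likely outcomes.
The number of ordered 5-tuples from {1,…,8} summing to 29 is 1190.
P(sum = 29) = 1190/32768 = 595/16384 ≈ 0.0363.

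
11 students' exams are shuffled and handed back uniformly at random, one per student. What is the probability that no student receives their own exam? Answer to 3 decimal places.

0.368

This is the derangement probability: permutations of 11 with no fixed point.
D(11) = 11! · (1 − 1/1! + 1/2! − ··· + (−1)^11/11!) = 14684570.
P = 14684570/39916800 = 1468457/3991680 ≈ 0.368.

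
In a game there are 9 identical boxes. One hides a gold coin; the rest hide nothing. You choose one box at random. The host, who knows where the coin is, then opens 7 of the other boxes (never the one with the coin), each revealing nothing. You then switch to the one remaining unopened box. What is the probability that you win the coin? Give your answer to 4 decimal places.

Your original box holds the coin with probability 1/9, so the other 8 collectively hold it with probability 8/9.
The host can always find 7 empty boxes to open, so the reveals don't change that 8/9; it is now spread over the 1 remaining unopened box.
P(win by switching) = (8/9) · (1/1) = 8/9 ≈ 0.8889.

0.8889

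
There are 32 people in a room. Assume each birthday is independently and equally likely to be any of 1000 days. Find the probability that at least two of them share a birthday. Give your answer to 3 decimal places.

0.394

It's easier to compute the probability that all 32 are distinct.
P(all distinct) = 1000/1000 · 999/1000 · ··· · 969/1000 ≈ 0.606.
So the probability of at least one match is 1 − 0.606 = 0.394.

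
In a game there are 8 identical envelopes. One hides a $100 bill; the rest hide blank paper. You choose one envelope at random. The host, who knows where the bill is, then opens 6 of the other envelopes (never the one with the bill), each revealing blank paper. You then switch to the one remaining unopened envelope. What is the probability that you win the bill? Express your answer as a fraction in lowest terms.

7/8

Your original envelope holds the bill with probability 1/8, so the other 7 collectively hold it with probability 7/8.
The host can always find 6 empty envelopes to open, so the reveals don't change that 7/8; it is now spread over the 1 remaining unopened envelope.
P(win by switching) = (7/8) · (1/1) = 7/8.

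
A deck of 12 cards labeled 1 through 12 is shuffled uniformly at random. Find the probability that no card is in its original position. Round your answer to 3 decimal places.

This is the derangement probability: permutations of 12 with no fixed point.
D(12) = 12! · (1 − 1/1! + 1/2! − ··· + (−1)^12/12!) = 176214841.
P = 176214841/479001600 = 16019531/43545600 ≈ 0.368.

0.368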